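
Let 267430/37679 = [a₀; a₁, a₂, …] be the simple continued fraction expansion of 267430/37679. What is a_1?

⌊267430/37679⌋ = 7, remainder 3677
⌊37679/3677⌋ = 10, remainder 909

10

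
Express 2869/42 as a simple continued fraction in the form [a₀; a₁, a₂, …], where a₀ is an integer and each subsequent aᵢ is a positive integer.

[68; 3, 4, 3]

⌊2869/42⌋ = 68, remainder 13
⌊42/13⌋ = 3, remainder 3
⌊13/3⌋ = 4, remainder 1
⌊3/1⌋ = 3, remainder 0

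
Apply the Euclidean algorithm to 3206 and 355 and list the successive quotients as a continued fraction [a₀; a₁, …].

[9; 32, 3, 1, 2]

Apply division with remainder until the remainder is 0:
3206 = 9·355 + 11, so a_0 = 9
355 = 32·11 + 3, so a_1 = 32
11 = 3·3 + 2, so a_2 = 3
3 = 1·2 + 1, so a_3 = 1
2 = 2·1 + 0, so a_4 = 2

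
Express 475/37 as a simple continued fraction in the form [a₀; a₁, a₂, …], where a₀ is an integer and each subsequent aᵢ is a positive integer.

[12; 1, 5, 6]

Run the Euclidean algorithm, recording each quotient:
475 = 12·37 + 31, so a_0 = 12
37 = 1·31 + 6, so a_1 = 1
31 = 5·6 + 1, so a_2 = 5
6 = 6·1 + 0, so a_3 = 6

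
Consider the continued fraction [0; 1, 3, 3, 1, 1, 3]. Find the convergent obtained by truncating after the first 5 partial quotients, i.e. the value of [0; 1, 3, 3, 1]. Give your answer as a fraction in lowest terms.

13/17

Start with 1.
3 + 1/(1/1) = 3 + 1/1 = 4/1
3 + 1/(4/1) = 3 + 1/4 = 13/4
1 + 1/(13/4) = 1 + 4/13 = 17/13
0 + 1/(17/13) = 0 + 13/17 = 13/17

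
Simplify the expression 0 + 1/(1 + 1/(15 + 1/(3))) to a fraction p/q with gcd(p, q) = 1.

Start with 3.
15 + 1/(3/1) = 15 + 1/3 = 46/3
1 + 1/(46/3) = 1 + 3/46 = 49/46
0 + 1/(49/46) = 0 + 46/49 = 46/49

46/49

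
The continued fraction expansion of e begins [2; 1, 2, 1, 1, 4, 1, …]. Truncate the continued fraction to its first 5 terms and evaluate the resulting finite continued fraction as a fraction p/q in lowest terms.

Start with 1.
1 + 1/(1/1) = 1 + 1/1 = 2/1
2 + 1/(2/1) = 2 + 1/2 = 5/2
1 + 1/(5/2) = 1 + 2/5 = 7/5
2 + 1/(7/5) = 2 + 5/7 = 19/7

19/7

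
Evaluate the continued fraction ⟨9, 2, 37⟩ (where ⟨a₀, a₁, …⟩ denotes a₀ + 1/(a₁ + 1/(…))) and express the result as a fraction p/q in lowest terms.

712/75

Starting at the tail and folding back:
Start with 37.
2 + 1/(37/1) = 2 + 1/37 = 75/37
9 + 1/(75/37) = 9 + 37/75 = 712/75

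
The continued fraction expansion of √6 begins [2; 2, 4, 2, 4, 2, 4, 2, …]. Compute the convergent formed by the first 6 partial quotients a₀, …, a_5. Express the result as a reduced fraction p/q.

485/198

Start with 2.
4 + 1/(2/1) = 4 + 1/2 = 9/2
2 + 1/(9/2) = 2 + 2/9 = 20/9
4 + 1/(20/9) = 4 + 9/20 = 89/20
2 + 1/(89/20) = 2 + 20/89 = 198/89
2 + 1/(198/89) = 2 + 89/198 = 485/198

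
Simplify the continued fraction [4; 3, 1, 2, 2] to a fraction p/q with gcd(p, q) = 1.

111/26

Start with 2.
2 + 1/(2/1) = 2 + 1/2 = 5/2
1 + 1/(5/2) = 1 + 2/5 = 7/5
3 + 1/(7/5) = 3 + 5/7 = 26/7
4 + 1/(26/7) = 4 + 7/26 = 111/26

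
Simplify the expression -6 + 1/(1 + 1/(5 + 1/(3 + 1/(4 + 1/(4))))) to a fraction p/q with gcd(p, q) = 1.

Start with 4.
4 + 1/(4/1) = 4 + 1/4 = 17/4
3 + 1/(17/4) = 3 + 4/17 = 55/17
5 + 1/(55/17) = 5 + 17/55 = 292/55
1 + 1/(292/55) = 1 + 55/292 = 347/292
-6 + 1/(347/292) = -6 + 292/347 = -1790/347

-1790/347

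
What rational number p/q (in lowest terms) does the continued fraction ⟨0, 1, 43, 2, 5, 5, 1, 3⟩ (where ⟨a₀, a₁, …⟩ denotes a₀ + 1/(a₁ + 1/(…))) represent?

11342/11603

Start with 3.
1 + 1/(3/1) = 1 + 1/3 = 4/3
5 + 1/(4/3) = 5 + 3/4 = 23/4
5 + 1/(23/4) = 5 + 4/23 = 119/23
2 + 1/(119/23) = 2 + 23/119 = 261/119
43 + 1/(261/119) = 43 + 119/261 = 11342/261
1 + 1/(11342/261) = 1 + 261/11342 = 11603/11342
0 + 1/(11603/11342) = 0 + 11342/11603 = 11342/11603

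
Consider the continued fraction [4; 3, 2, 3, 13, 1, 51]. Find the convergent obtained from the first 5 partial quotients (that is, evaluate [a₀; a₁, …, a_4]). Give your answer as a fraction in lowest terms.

a_0 = 4: 4/1
a_1 = 3: 13/3
a_2 = 2: 30/7
a_3 = 3: 103/24
a_4 = 13: 1369/319

1369/319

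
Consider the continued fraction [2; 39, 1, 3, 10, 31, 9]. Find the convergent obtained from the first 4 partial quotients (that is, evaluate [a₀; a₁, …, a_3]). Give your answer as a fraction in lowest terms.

Collapse the nested fraction from the inside out:
Start with 3.
1 + 1/(3/1) = 1 + 1/3 = 4/3
39 + 1/(4/3) = 39 + 3/4 = 159/4
2 + 1/(159/4) = 2 + 4/159 = 322/159

322/159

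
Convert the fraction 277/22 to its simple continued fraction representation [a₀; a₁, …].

[12; 1, 1, 2, 4]

277 ÷ 22 → quotient 12, remainder 13
22 ÷ 13 → quotient 1, remainder 9
13 ÷ 9 → quotient 1, remainder 4
9 ÷ 4 → quotient 2, remainder 1
4 ÷ 1 → quotient 4, remainder 0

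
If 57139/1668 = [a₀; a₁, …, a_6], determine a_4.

1

⌊57139/1668⌋ = 34, remainder 427
⌊1668/427⌋ = 3, remainder 387
⌊427/387⌋ = 1, remainder 40
⌊387/40⌋ = 9, remainder 27
⌊40/27⌋ = 1, remainder 13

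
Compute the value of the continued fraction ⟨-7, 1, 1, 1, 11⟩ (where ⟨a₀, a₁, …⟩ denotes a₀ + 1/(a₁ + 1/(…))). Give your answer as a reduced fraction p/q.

Compute successive convergents:
a_0 = -7: -7/1
a_1 = 1: -6/1
a_2 = 1: -13/2
a_3 = 1: -19/3
a_4 = 11: -222/35

-222/35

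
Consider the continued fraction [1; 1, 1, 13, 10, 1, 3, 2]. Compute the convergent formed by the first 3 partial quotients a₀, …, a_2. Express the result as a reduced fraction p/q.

3/2

Collapse the nested fraction from the inside out:
Start with 1.
1 + 1/(1/1) = 1 + 1/1 = 2/1
1 + 1/(2/1) = 1 + 1/2 = 3/2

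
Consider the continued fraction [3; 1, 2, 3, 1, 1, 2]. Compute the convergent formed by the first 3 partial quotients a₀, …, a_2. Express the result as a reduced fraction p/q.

11/3

a_0 = 3: 3/1
a_1 = 1: 4/1
a_2 = 2: 11/3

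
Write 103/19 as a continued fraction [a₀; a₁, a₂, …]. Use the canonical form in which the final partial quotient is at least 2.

[5; 2, 2, 1, 2]

⌊103/19⌋ = 5, remainder 8
⌊19/8⌋ = 2, remainder 3
⌊8/3⌋ = 2, remainder 2
⌊3/2⌋ = 1, remainder 1
⌊2/1⌋ = 2, remainder 0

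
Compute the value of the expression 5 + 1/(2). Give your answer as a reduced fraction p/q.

Use the convergent recurrence hₖ = aₖ·hₖ₋₁ + hₖ₋₂ (and likewise for the denominators kₖ):
a_0 = 5: 5/1
a_1 = 2: 11/2

11/2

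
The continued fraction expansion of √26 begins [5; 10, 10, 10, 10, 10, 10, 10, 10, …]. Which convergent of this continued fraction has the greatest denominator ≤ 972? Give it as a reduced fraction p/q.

a_0 = 5: 5/1  (≤ bound)
a_1 = 10: 51/10  (≤ bound)
a_2 = 10: 515/101  (≤ bound)
a_3 = 10: 5201/1020  (> 972, stop)

515/101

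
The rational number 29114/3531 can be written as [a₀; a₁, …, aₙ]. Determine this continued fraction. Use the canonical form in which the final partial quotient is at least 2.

⌊29114/3531⌋ = 8, remainder 866
⌊3531/866⌋ = 4, remainder 67
⌊866/67⌋ = 12, remainder 62
⌊67/62⌋ = 1, remainder 5
⌊62/5⌋ = 12, remainder 2
⌊5/2⌋ = 2, remainder 1
⌊2/1⌋ = 2, remainder 0

[8; 4, 12, 1, 12, 2, 2]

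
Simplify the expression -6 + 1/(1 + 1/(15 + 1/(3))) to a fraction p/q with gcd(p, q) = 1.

Build up convergents one term at a time:
a_0 = -6: -6/1
a_1 = 1: -5/1
a_2 = 15: -81/16
a_3 = 3: -248/49

-248/49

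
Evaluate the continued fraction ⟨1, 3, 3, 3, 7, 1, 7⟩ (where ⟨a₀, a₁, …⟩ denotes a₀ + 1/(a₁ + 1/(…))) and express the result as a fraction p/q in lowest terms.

Collapse the nested fraction from the inside out:
Start with 7.
1 + 1/(7/1) = 1 + 1/7 = 8/7
7 + 1/(8/7) = 7 + 7/8 = 63/8
3 + 1/(63/8) = 3 + 8/63 = 197/63
3 + 1/(197/63) = 3 + 63/197 = 654/197
3 + 1/(654/197) = 3 + 197/654 = 2159/654
1 + 1/(2159/654) = 1 + 654/2159 = 2813/2159

2813/2159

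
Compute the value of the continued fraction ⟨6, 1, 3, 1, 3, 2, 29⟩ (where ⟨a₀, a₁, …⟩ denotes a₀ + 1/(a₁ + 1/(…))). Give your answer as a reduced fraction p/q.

8597/1266

Start with 29.
2 + 1/(29/1) = 2 + 1/29 = 59/29
3 + 1/(59/29) = 3 + 29/59 = 206/59
1 + 1/(206/59) = 1 + 59/206 = 265/206
3 + 1/(265/206) = 3 + 206/265 = 1001/265
1 + 1/(1001/265) = 1 + 265/1001 = 1266/1001
6 + 1/(1266/1001) = 6 + 1001/1266 = 8597/1266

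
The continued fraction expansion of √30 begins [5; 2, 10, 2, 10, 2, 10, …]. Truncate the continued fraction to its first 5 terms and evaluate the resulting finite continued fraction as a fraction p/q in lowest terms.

Work from the innermost term outward:
Start with 10.
2 + 1/(10/1) = 2 + 1/10 = 21/10
10 + 1/(21/10) = 10 + 10/21 = 220/21
2 + 1/(220/21) = 2 + 21/220 = 461/220
5 + 1/(461/220) = 5 + 220/461 = 2525/461

2525/461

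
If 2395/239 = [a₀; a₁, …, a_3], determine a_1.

47

2395 = 10·239 + 5, so a_0 = 10
239 = 47·5 + 4, so a_1 = 47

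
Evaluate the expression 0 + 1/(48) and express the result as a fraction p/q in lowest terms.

Starting at the tail and folding back:
Start with 48.
0 + 1/(48/1) = 0 + 1/48 = 1/48

1/48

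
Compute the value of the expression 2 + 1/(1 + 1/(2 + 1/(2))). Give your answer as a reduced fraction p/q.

19/7

Start with 2.
2 + 1/(2/1) = 2 + 1/2 = 5/2
1 + 1/(5/2) = 1 + 2/5 = 7/5
2 + 1/(7/5) = 2 + 5/7 = 19/7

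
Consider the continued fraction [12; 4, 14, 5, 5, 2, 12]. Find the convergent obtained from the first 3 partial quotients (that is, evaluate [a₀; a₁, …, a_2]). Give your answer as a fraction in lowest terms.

698/57

Start with 14.
4 + 1/(14/1) = 4 + 1/14 = 57/14
12 + 1/(57/14) = 12 + 14/57 = 698/57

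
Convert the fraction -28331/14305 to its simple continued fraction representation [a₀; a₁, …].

Repeatedly divide and take the remainder:
⌊-28331/14305⌋ = -2, remainder 279
⌊14305/279⌋ = 51, remainder 76
⌊279/76⌋ = 3, remainder 51
⌊76/51⌋ = 1, remainder 25
⌊51/25⌋ = 2, remainder 1
⌊25/1⌋ = 25, remainder 0

[-2; 51, 3, 1, 2, 25]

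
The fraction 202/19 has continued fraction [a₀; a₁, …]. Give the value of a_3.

1

202 ÷ 19 → quotient 10, remainder 12
19 ÷ 12 → quotient 1, remainder 7
12 ÷ 7 → quotient 1, remainder 5
7 ÷ 5 → quotient 1, remainder 2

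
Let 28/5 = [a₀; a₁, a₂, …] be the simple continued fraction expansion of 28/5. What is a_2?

⌊28/5⌋ = 5, remainder 3
⌊5/3⌋ = 1, remainder 2
⌊3/2⌋ = 1, remainder 1

1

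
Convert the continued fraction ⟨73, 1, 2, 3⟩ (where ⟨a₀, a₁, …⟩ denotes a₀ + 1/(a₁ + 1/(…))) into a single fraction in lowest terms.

737/10

a_0 = 73: 73/1
a_1 = 1: 74/1
a_2 = 2: 221/3
a_3 = 3: 737/10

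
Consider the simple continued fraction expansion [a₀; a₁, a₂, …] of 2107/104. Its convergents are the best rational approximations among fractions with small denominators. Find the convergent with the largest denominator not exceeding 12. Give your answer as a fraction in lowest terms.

81/4

List convergents until the denominator exceeds the bound:
a_0 = 20: 20/1  (≤ bound)
a_1 = 3: 61/3  (≤ bound)
a_2 = 1: 81/4  (≤ bound)
a_3 = 5: 466/23  (> 12, stop)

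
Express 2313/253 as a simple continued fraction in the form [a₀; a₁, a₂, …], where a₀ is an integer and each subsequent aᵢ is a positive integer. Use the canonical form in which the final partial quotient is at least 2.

[9; 7, 36]

2313 = 9·253 + 36, so a_0 = 9
253 = 7·36 + 1, so a_1 = 7
36 = 36·1 + 0, so a_2 = 36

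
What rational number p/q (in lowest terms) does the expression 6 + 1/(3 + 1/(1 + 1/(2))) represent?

a_0 = 6: 6/1
a_1 = 3: 19/3
a_2 = 1: 25/4
a_3 = 2: 69/11

69/11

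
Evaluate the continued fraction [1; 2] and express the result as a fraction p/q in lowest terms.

3/2

Compute successive convergents:
a_0 = 1: 1/1
a_1 = 2: 3/2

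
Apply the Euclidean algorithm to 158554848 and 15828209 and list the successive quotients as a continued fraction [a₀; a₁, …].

[10; 58, 33, 12, 3, 1, 55, 3]

⌊158554848/15828209⌋ = 10, remainder 272758
⌊15828209/272758⌋ = 58, remainder 8245
⌊272758/8245⌋ = 33, remainder 673
⌊8245/673⌋ = 12, remainder 169
⌊673/169⌋ = 3, remainder 166
⌊169/166⌋ = 1, remainder 3
⌊166/3⌋ = 55, remainder 1
⌊3/1⌋ = 3, remainder 0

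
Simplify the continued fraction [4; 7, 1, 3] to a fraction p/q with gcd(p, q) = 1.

128/31

Compute successive convergents:
a_0 = 4: 4/1
a_1 = 7: 29/7
a_2 = 1: 33/8
a_3 = 3: 128/31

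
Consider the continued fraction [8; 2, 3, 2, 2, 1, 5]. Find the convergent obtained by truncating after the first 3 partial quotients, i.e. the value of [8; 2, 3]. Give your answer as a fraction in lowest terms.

59/7

Compute successive convergents:
a_0 = 8: 8/1
a_1 = 2: 17/2
a_2 = 3: 59/7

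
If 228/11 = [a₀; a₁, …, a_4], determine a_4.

2

Apply division with remainder until the remainder is 0:
228 = 20·11 + 8, so a_0 = 20
11 = 1·8 + 3, so a_1 = 1
8 = 2·3 + 2, so a_2 = 2
3 = 1·2 + 1, so a_3 = 1
2 = 2·1 + 0, so a_4 = 2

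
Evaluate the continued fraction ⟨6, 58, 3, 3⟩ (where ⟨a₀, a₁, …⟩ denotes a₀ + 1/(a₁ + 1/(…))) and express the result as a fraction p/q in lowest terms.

3508/583

Starting at the tail and folding back:
Start with 3.
3 + 1/(3/1) = 3 + 1/3 = 10/3
58 + 1/(10/3) = 58 + 3/10 = 583/10
6 + 1/(583/10) = 6 + 10/583 = 3508/583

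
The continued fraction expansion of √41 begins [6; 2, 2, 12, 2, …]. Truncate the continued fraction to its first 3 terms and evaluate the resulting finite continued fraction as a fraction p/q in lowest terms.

Build up convergents one term at a time:
a_0 = 6: 6/1
a_1 = 2: 13/2
a_2 = 2: 32/5

32/5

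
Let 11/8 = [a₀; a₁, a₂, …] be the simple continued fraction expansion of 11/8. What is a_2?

11 ÷ 8 → quotient 1, remainder 3
8 ÷ 3 → quotient 2, remainder 2
3 ÷ 2 → quotient 1, remainder 1

1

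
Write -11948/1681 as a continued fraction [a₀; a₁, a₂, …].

[-8; 1, 8, 3, 2, 12, 2]

⌊-11948/1681⌋ = -8, remainder 1500
⌊1681/1500⌋ = 1, remainder 181
⌊1500/181⌋ = 8, remainder 52
⌊181/52⌋ = 3, remainder 25
⌊52/25⌋ = 2, remainder 2
⌊25/2⌋ = 12, remainder 1
⌊2/1⌋ = 2, remainder 0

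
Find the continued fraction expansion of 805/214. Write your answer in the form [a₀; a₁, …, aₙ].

805 = 3·214 + 163, so a_0 = 3
214 = 1·163 + 51, so a_1 = 1
163 = 3·51 + 10, so a_2 = 3
51 = 5·10 + 1, so a_3 = 5
10 = 10·1 + 0, so a_4 = 10

[3; 1, 3, 5, 10]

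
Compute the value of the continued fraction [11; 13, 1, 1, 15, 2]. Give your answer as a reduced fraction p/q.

Start with 2.
15 + 1/(2/1) = 15 + 1/2 = 31/2
1 + 1/(31/2) = 1 + 2/31 = 33/31
1 + 1/(33/31) = 1 + 31/33 = 64/33
13 + 1/(64/33) = 13 + 33/64 = 865/64
11 + 1/(865/64) = 11 + 64/865 = 9579/865

9579/865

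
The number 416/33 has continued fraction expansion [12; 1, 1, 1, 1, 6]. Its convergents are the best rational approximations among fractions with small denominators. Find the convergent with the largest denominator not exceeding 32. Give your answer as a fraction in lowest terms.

63/5

List convergents until the denominator exceeds the bound:
a_0 = 12: 12/1  (≤ bound)
a_1 = 1: 13/1  (≤ bound)
a_2 = 1: 25/2  (≤ bound)
a_3 = 1: 38/3  (≤ bound)
a_4 = 1: 63/5  (≤ bound)
a_5 = 6: 416/33  (> 32, stop)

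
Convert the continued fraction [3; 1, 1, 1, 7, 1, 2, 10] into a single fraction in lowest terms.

Work from the innermost term outward:
Start with 10.
2 + 1/(10/1) = 2 + 1/10 = 21/10
1 + 1/(21/10) = 1 + 10/21 = 31/21
7 + 1/(31/21) = 7 + 21/31 = 238/31
1 + 1/(238/31) = 1 + 31/238 = 269/238
1 + 1/(269/238) = 1 + 238/269 = 507/269
1 + 1/(507/269) = 1 + 269/507 = 776/507
3 + 1/(776/507) = 3 + 507/776 = 2835/776

2835/776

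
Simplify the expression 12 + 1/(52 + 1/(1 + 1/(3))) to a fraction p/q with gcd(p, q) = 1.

2536/211

Build up convergents one term at a time:
a_0 = 12: 12/1
a_1 = 52: 625/52
a_2 = 1: 637/53
a_3 = 3: 2536/211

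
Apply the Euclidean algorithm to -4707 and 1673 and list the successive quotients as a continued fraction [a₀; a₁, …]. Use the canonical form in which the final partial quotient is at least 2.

[-3; 5, 2, 1, 3, 5, 2, 2]

-4707 ÷ 1673 → quotient -3, remainder 312
1673 ÷ 312 → quotient 5, remainder 113
312 ÷ 113 → quotient 2, remainder 86
113 ÷ 86 → quotient 1, remainder 27
86 ÷ 27 → quotient 3, remainder 5
27 ÷ 5 → quotient 5, remainder 2
5 ÷ 2 → quotient 2, remainder 1
2 ÷ 1 → quotient 2, remainder 0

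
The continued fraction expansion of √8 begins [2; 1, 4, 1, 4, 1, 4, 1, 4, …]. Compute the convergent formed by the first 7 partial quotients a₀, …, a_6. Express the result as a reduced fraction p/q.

478/169

Start with 4.
1 + 1/(4/1) = 1 + 1/4 = 5/4
4 + 1/(5/4) = 4 + 4/5 = 24/5
1 + 1/(24/5) = 1 + 5/24 = 29/24
4 + 1/(29/24) = 4 + 24/29 = 140/29
1 + 1/(140/29) = 1 + 29/140 = 169/140
2 + 1/(169/140) = 2 + 140/169 = 478/169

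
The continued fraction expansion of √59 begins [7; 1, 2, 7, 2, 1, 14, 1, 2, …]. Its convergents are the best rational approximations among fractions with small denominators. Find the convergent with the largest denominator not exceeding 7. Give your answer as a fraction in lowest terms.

List convergents until the denominator exceeds the bound:
a_0 = 7: 7/1  (≤ bound)
a_1 = 1: 8/1  (≤ bound)
a_2 = 2: 23/3  (≤ bound)
a_3 = 7: 169/22  (> 7, stop)

23/3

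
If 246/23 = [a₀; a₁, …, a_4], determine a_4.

246 = 10·23 + 16, so a_0 = 10
23 = 1·16 + 7, so a_1 = 1
16 = 2·7 + 2, so a_2 = 2
7 = 3·2 + 1, so a_3 = 3
2 = 2·1 + 0, so a_4 = 2

2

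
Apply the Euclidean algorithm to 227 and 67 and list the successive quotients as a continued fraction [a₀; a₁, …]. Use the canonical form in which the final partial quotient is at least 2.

227 ÷ 67 → quotient 3, remainder 26
67 ÷ 26 → quotient 2, remainder 15
26 ÷ 15 → quotient 1, remainder 11
15 ÷ 11 → quotient 1, remainder 4
11 ÷ 4 → quotient 2, remainder 3
4 ÷ 3 → quotient 1, remainder 1
3 ÷ 1 → quotient 3, remainder 0

[3; 2, 1, 1, 2, 1, 3]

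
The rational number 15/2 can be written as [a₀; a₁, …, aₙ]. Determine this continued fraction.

Repeatedly divide and take the remainder:
15 ÷ 2 → quotient 7, remainder 1
2 ÷ 1 → quotient 2, remainder 0

[7; 2]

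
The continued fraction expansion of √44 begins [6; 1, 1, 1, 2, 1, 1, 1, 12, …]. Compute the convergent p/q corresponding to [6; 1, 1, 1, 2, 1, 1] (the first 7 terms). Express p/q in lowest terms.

Compute successive convergents:
a_0 = 6: 6/1
a_1 = 1: 7/1
a_2 = 1: 13/2
a_3 = 1: 20/3
a_4 = 2: 53/8
a_5 = 1: 73/11
a_6 = 1: 126/19

126/19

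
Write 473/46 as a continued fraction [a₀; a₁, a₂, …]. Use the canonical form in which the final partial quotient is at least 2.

[10; 3, 1, 1, 6]

Run the Euclidean algorithm, recording each quotient:
⌊473/46⌋ = 10, remainder 13
⌊46/13⌋ = 3, remainder 7
⌊13/7⌋ = 1, remainder 6
⌊7/6⌋ = 1, remainder 1
⌊6/1⌋ = 6, remainder 0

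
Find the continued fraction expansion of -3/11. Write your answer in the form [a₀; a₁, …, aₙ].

⌊-3/11⌋ = -1, remainder 8
⌊11/8⌋ = 1, remainder 3
⌊8/3⌋ = 2, remainder 2
⌊3/2⌋ = 1, remainder 1
⌊2/1⌋ = 2, remainder 0

[-1; 1, 2, 1, 2]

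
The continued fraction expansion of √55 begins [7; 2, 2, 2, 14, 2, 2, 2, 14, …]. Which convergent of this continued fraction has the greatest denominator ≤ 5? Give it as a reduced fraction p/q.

a_0 = 7: 7/1  (≤ bound)
a_1 = 2: 15/2  (≤ bound)
a_2 = 2: 37/5  (≤ bound)
a_3 = 2: 89/12  (> 5, stop)

37/5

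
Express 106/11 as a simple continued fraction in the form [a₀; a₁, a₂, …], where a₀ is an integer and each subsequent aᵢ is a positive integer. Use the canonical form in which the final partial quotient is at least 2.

[9; 1, 1, 1, 3]

106 = 9·11 + 7, so a_0 = 9
11 = 1·7 + 4, so a_1 = 1
7 = 1·4 + 3, so a_2 = 1
4 = 1·3 + 1, so a_3 = 1
3 = 3·1 + 0, so a_4 = 3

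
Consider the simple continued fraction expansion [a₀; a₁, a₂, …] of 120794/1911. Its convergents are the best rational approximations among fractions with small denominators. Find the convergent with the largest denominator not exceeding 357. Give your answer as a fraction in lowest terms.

List convergents until the denominator exceeds the bound:
a_0 = 63: 63/1  (≤ bound)
a_1 = 4: 253/4  (≤ bound)
a_2 = 1: 316/5  (≤ bound)
a_3 = 3: 1201/19  (≤ bound)
a_4 = 3: 3919/62  (≤ bound)
a_5 = 1: 5120/81  (≤ bound)
a_6 = 3: 19279/305  (≤ bound)
a_7 = 6: 120794/1911  (> 357, stop)

19279/305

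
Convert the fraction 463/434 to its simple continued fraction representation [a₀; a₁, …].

Apply division with remainder until the remainder is 0:
463 ÷ 434 → quotient 1, remainder 29
434 ÷ 29 → quotient 14, remainder 28
29 ÷ 28 → quotient 1, remainder 1
28 ÷ 1 → quotient 28, remainder 0

[1; 14, 1, 28]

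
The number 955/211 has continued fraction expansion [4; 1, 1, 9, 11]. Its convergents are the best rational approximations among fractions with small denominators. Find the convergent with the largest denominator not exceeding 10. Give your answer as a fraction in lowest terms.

a_0 = 4: 4/1  (≤ bound)
a_1 = 1: 5/1  (≤ bound)
a_2 = 1: 9/2  (≤ bound)
a_3 = 9: 86/19  (> 10, stop)

9/2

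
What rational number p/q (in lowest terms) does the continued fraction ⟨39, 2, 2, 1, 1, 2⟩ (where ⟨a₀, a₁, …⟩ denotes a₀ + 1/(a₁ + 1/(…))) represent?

1222/31

Start with 2.
1 + 1/(2/1) = 1 + 1/2 = 3/2
1 + 1/(3/2) = 1 + 2/3 = 5/3
2 + 1/(5/3) = 2 + 3/5 = 13/5
2 + 1/(13/5) = 2 + 5/13 = 31/13
39 + 1/(31/13) = 39 + 13/31 = 1222/31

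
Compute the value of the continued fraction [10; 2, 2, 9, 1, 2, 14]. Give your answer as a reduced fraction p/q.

a_0 = 10: 10/1
a_1 = 2: 21/2
a_2 = 2: 52/5
a_3 = 9: 489/47
a_4 = 1: 541/52
a_5 = 2: 1571/151
a_6 = 14: 22535/2166

22535/2166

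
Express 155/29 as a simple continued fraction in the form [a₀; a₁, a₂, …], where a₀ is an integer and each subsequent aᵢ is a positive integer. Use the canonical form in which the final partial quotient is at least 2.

155 = 5·29 + 10, so a_0 = 5
29 = 2·10 + 9, so a_1 = 2
10 = 1·9 + 1, so a_2 = 1
9 = 9·1 + 0, so a_3 = 9

[5; 2, 1, 9]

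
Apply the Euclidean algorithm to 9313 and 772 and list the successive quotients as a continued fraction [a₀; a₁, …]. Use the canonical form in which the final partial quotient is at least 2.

[12; 15, 1, 3, 12]

⌊9313/772⌋ = 12, remainder 49
⌊772/49⌋ = 15, remainder 37
⌊49/37⌋ = 1, remainder 12
⌊37/12⌋ = 3, remainder 1
⌊12/1⌋ = 12, remainder 0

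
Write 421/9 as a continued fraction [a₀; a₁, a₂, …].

421 ÷ 9 → quotient 46, remainder 7
9 ÷ 7 → quotient 1, remainder 2
7 ÷ 2 → quotient 3, remainder 1
2 ÷ 1 → quotient 2, remainder 0

[46; 1, 3, 2]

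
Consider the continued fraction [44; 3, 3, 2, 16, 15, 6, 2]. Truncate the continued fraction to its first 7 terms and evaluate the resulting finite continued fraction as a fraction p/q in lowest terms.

a_0 = 44: 44/1
a_1 = 3: 133/3
a_2 = 3: 443/10
a_3 = 2: 1019/23
a_4 = 16: 16747/378
a_5 = 15: 252224/5693
a_6 = 6: 1530091/34536

1530091/34536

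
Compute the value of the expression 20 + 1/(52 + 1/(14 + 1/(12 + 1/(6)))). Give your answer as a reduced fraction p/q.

Start with 6.
12 + 1/(6/1) = 12 + 1/6 = 73/6
14 + 1/(73/6) = 14 + 6/73 = 1028/73
52 + 1/(1028/73) = 52 + 73/1028 = 53529/1028
20 + 1/(53529/1028) = 20 + 1028/53529 = 1071608/53529

1071608/53529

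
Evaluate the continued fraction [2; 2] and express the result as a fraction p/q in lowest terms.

5/2

Use the convergent recurrence hₖ = aₖ·hₖ₋₁ + hₖ₋₂ (and likewise for the denominators kₖ):
a_0 = 2: 2/1
a_1 = 2: 5/2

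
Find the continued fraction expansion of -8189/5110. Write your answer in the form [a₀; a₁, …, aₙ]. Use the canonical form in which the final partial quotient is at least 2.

-8189 ÷ 5110 → quotient -2, remainder 2031
5110 ÷ 2031 → quotient 2, remainder 1048
2031 ÷ 1048 → quotient 1, remainder 983
1048 ÷ 983 → quotient 1, remainder 65
983 ÷ 65 → quotient 15, remainder 8
65 ÷ 8 → quotient 8, remainder 1
8 ÷ 1 → quotient 8, remainder 0

[-2; 2, 1, 1, 15, 8, 8]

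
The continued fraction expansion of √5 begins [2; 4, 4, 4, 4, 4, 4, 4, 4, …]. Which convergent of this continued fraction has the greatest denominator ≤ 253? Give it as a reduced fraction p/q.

List convergents until the denominator exceeds the bound:
a_0 = 2: 2/1  (≤ bound)
a_1 = 4: 9/4  (≤ bound)
a_2 = 4: 38/17  (≤ bound)
a_3 = 4: 161/72  (≤ bound)
a_4 = 4: 682/305  (> 253, stop)

161/72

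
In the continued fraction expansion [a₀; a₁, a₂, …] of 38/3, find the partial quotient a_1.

1

Repeatedly divide and take the remainder:
38 ÷ 3 → quotient 12, remainder 2
3 ÷ 2 → quotient 1, remainder 1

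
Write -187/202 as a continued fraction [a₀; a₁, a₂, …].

-187 = -1·202 + 15, so a_0 = -1
202 = 13·15 + 7, so a_1 = 13
15 = 2·7 + 1, so a_2 = 2
7 = 7·1 + 0, so a_3 = 7

[-1; 13, 2, 7]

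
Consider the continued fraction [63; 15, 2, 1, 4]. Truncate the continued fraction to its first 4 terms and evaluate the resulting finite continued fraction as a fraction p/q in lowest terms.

Start with 1.
2 + 1/(1/1) = 2 + 1/1 = 3/1
15 + 1/(3/1) = 15 + 1/3 = 46/3
63 + 1/(46/3) = 63 + 3/46 = 2901/46

2901/46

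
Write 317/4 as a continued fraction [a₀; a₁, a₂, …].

[79; 4]

317 ÷ 4 → quotient 79, remainder 1
4 ÷ 1 → quotient 4, remainder 0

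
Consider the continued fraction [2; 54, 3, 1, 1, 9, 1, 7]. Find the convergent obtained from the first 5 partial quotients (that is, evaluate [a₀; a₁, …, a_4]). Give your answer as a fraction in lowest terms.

767/380

a_0 = 2: 2/1
a_1 = 54: 109/54
a_2 = 3: 329/163
a_3 = 1: 438/217
a_4 = 1: 767/380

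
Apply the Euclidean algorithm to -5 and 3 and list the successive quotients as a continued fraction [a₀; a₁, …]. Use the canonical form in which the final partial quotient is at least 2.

-5 = -2·3 + 1, so a_0 = -2
3 = 3·1 + 0, so a_1 = 3

[-2; 3]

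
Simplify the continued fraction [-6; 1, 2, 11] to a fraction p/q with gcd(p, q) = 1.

Start with 11.
2 + 1/(11/1) = 2 + 1/11 = 23/11
1 + 1/(23/11) = 1 + 11/23 = 34/23
-6 + 1/(34/23) = -6 + 23/34 = -181/34

-181/34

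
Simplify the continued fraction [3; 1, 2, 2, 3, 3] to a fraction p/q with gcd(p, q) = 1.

Collapse the nested fraction from the inside out:
Start with 3.
3 + 1/(3/1) = 3 + 1/3 = 10/3
2 + 1/(10/3) = 2 + 3/10 = 23/10
2 + 1/(23/10) = 2 + 10/23 = 56/23
1 + 1/(56/23) = 1 + 23/56 = 79/56
3 + 1/(79/56) = 3 + 56/79 = 293/79

293/79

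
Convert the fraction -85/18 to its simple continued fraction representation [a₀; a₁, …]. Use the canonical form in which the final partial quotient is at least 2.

[-5; 3, 1, 1, 2]

Run the Euclidean algorithm, recording each quotient:
-85 ÷ 18 → quotient -5, remainder 5
18 ÷ 5 → quotient 3, remainder 3
5 ÷ 3 → quotient 1, remainder 2
3 ÷ 2 → quotient 1, remainder 1
2 ÷ 1 → quotient 2, remainder 0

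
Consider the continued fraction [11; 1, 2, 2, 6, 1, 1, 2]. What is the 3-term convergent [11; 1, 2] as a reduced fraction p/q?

35/3

Start with 2.
1 + 1/(2/1) = 1 + 1/2 = 3/2
11 + 1/(3/2) = 11 + 2/3 = 35/3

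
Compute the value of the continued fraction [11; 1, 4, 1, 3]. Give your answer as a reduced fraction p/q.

Use the convergent recurrence hₖ = aₖ·hₖ₋₁ + hₖ₋₂ (and likewise for the denominators kₖ):
a_0 = 11: 11/1
a_1 = 1: 12/1
a_2 = 4: 59/5
a_3 = 1: 71/6
a_4 = 3: 272/23

272/23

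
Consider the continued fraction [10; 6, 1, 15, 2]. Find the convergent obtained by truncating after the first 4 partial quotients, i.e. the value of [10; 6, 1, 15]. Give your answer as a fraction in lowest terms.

Work from the innermost term outward:
Start with 15.
1 + 1/(15/1) = 1 + 1/15 = 16/15
6 + 1/(16/15) = 6 + 15/16 = 111/16
10 + 1/(111/16) = 10 + 16/111 = 1126/111

1126/111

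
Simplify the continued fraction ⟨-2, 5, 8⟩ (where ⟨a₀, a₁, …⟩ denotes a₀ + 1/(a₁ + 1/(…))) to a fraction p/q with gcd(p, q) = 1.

Start with 8.
5 + 1/(8/1) = 5 + 1/8 = 41/8
-2 + 1/(41/8) = -2 + 8/41 = -74/41

-74/41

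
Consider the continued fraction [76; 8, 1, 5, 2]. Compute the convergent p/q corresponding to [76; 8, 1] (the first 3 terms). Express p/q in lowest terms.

685/9

a_0 = 76: 76/1
a_1 = 8: 609/8
a_2 = 1: 685/9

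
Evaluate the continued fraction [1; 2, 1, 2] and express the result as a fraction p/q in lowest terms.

a_0 = 1: 1/1
a_1 = 2: 3/2
a_2 = 1: 4/3
a_3 = 2: 11/8

11/8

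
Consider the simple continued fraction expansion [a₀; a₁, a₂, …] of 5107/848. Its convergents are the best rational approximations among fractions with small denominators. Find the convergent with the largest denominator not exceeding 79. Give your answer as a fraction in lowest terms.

271/45

List convergents until the denominator exceeds the bound:
a_0 = 6: 6/1  (≤ bound)
a_1 = 44: 265/44  (≤ bound)
a_2 = 1: 271/45  (≤ bound)
a_3 = 1: 536/89  (> 79, stop)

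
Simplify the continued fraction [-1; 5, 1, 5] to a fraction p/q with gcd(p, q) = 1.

-29/35

Start with 5.
1 + 1/(5/1) = 1 + 1/5 = 6/5
5 + 1/(6/5) = 5 + 5/6 = 35/6
-1 + 1/(35/6) = -1 + 6/35 = -29/35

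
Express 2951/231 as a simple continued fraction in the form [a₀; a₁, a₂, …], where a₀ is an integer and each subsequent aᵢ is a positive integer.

2951 = 12·231 + 179, so a_0 = 12
231 = 1·179 + 52, so a_1 = 1
179 = 3·52 + 23, so a_2 = 3
52 = 2·23 + 6, so a_3 = 2
23 = 3·6 + 5, so a_4 = 3
6 = 1·5 + 1, so a_5 = 1
5 = 5·1 + 0, so a_6 = 5

[12; 1, 3, 2, 3, 1, 5]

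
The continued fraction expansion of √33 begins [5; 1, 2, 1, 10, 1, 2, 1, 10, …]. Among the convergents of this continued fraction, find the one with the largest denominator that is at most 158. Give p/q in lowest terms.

a_0 = 5: 5/1  (≤ bound)
a_1 = 1: 6/1  (≤ bound)
a_2 = 2: 17/3  (≤ bound)
a_3 = 1: 23/4  (≤ bound)
a_4 = 10: 247/43  (≤ bound)
a_5 = 1: 270/47  (≤ bound)
a_6 = 2: 787/137  (≤ bound)
a_7 = 1: 1057/184  (> 158, stop)

787/137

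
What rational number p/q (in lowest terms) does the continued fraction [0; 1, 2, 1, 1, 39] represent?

198/277

Use the convergent recurrence hₖ = aₖ·hₖ₋₁ + hₖ₋₂ (and likewise for the denominators kₖ):
a_0 = 0: 0/1
a_1 = 1: 1/1
a_2 = 2: 2/3
a_3 = 1: 3/4
a_4 = 1: 5/7
a_5 = 39: 198/277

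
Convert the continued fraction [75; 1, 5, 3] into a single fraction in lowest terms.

Compute successive convergents:
a_0 = 75: 75/1
a_1 = 1: 76/1
a_2 = 5: 455/6
a_3 = 3: 1441/19

1441/19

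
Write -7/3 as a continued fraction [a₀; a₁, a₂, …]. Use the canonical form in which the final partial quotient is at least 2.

[-3; 1, 2]

-7 ÷ 3 → quotient -3, remainder 2
3 ÷ 2 → quotient 1, remainder 1
2 ÷ 1 → quotient 2, remainder 0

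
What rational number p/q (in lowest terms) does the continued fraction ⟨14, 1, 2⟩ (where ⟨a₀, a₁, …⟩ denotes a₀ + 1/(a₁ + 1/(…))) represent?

Starting at the tail and folding back:
Start with 2.
1 + 1/(2/1) = 1 + 1/2 = 3/2
14 + 1/(3/2) = 14 + 2/3 = 44/3

44/3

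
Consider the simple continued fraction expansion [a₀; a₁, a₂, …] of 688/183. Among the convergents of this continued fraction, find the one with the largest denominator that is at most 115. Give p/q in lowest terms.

297/79

a_0 = 3: 3/1  (≤ bound)
a_1 = 1: 4/1  (≤ bound)
a_2 = 3: 15/4  (≤ bound)
a_3 = 6: 94/25  (≤ bound)
a_4 = 3: 297/79  (≤ bound)
a_5 = 2: 688/183  (> 115, stop)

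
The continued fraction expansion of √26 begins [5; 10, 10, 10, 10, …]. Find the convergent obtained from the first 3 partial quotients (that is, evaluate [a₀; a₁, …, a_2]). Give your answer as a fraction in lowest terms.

Start with 10.
10 + 1/(10/1) = 10 + 1/10 = 101/10
5 + 1/(101/10) = 5 + 10/101 = 515/101

515/101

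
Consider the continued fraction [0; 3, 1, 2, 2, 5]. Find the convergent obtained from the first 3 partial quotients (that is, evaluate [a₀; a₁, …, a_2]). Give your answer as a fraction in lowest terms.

Use the convergent recurrence hₖ = aₖ·hₖ₋₁ + hₖ₋₂ (and likewise for the denominators kₖ):
a_0 = 0: 0/1
a_1 = 3: 1/3
a_2 = 1: 1/4

1/4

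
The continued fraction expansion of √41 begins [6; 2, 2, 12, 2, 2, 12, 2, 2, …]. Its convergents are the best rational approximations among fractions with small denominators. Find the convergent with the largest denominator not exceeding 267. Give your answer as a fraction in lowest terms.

826/129

List convergents until the denominator exceeds the bound:
a_0 = 6: 6/1  (≤ bound)
a_1 = 2: 13/2  (≤ bound)
a_2 = 2: 32/5  (≤ bound)
a_3 = 12: 397/62  (≤ bound)
a_4 = 2: 826/129  (≤ bound)
a_5 = 2: 2049/320  (> 267, stop)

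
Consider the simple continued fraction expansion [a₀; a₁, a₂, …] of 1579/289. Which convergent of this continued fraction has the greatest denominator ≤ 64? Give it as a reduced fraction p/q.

a_0 = 5: 5/1  (≤ bound)
a_1 = 2: 11/2  (≤ bound)
a_2 = 6: 71/13  (≤ bound)
a_3 = 2: 153/28  (≤ bound)
a_4 = 1: 224/41  (≤ bound)
a_5 = 1: 377/69  (> 64, stop)

224/41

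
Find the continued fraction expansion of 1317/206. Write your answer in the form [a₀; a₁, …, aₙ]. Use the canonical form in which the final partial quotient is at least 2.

[6; 2, 1, 1, 5, 3, 2]

1317 = 6·206 + 81, so a_0 = 6
206 = 2·81 + 44, so a_1 = 2
81 = 1·44 + 37, so a_2 = 1
44 = 1·37 + 7, so a_3 = 1
37 = 5·7 + 2, so a_4 = 5
7 = 3·2 + 1, so a_5 = 3
2 = 2·1 + 0, so a_6 = 2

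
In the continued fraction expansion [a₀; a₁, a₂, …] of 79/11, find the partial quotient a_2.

2

79 ÷ 11 → quotient 7, remainder 2
11 ÷ 2 → quotient 5, remainder 1
2 ÷ 1 → quotient 2, remainder 0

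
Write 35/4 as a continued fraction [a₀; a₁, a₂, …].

35 = 8·4 + 3, so a_0 = 8
4 = 1·3 + 1, so a_1 = 1
3 = 3·1 + 0, so a_2 = 3

[8; 1, 3]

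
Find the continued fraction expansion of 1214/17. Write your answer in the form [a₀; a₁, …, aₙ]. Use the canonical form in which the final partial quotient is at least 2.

⌊1214/17⌋ = 71, remainder 7
⌊17/7⌋ = 2, remainder 3
⌊7/3⌋ = 2, remainder 1
⌊3/1⌋ = 3, remainder 0

[71; 2, 2, 3]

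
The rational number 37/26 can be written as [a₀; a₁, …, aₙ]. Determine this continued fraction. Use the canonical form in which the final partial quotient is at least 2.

[1; 2, 2, 1, 3]

⌊37/26⌋ = 1, remainder 11
⌊26/11⌋ = 2, remainder 4
⌊11/4⌋ = 2, remainder 3
⌊4/3⌋ = 1, remainder 1
⌊3/1⌋ = 3, remainder 0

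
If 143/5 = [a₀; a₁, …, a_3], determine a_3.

Run the Euclidean algorithm, recording each quotient:
143 = 28·5 + 3, so a_0 = 28
5 = 1·3 + 2, so a_1 = 1
3 = 1·2 + 1, so a_2 = 1
2 = 2·1 + 0, so a_3 = 2

2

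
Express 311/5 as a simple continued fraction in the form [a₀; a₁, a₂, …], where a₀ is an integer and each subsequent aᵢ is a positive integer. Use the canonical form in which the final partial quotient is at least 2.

⌊311/5⌋ = 62, remainder 1
⌊5/1⌋ = 5, remainder 0

[62; 5]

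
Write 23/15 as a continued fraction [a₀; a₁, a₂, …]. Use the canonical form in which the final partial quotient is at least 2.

⌊23/15⌋ = 1, remainder 8
⌊15/8⌋ = 1, remainder 7
⌊8/7⌋ = 1, remainder 1
⌊7/1⌋ = 7, remainder 0

[1; 1, 1, 7]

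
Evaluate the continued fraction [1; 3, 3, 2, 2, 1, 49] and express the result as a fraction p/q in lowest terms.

Collapse the nested fraction from the inside out:
Start with 49.
1 + 1/(49/1) = 1 + 1/49 = 50/49
2 + 1/(50/49) = 2 + 49/50 = 149/50
2 + 1/(149/50) = 2 + 50/149 = 348/149
3 + 1/(348/149) = 3 + 149/348 = 1193/348
3 + 1/(1193/348) = 3 + 348/1193 = 3927/1193
1 + 1/(3927/1193) = 1 + 1193/3927 = 5120/3927

5120/3927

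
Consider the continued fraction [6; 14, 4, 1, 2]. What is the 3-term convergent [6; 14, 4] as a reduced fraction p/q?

Start with 4.
14 + 1/(4/1) = 14 + 1/4 = 57/4
6 + 1/(57/4) = 6 + 4/57 = 346/57

346/57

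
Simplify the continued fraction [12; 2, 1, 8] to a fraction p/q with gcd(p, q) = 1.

a_0 = 12: 12/1
a_1 = 2: 25/2
a_2 = 1: 37/3
a_3 = 8: 321/26

321/26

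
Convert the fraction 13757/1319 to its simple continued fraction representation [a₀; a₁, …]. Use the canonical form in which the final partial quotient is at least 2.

Run the Euclidean algorithm, recording each quotient:
13757 ÷ 1319 → quotient 10, remainder 567
1319 ÷ 567 → quotient 2, remainder 185
567 ÷ 185 → quotient 3, remainder 12
185 ÷ 12 → quotient 15, remainder 5
12 ÷ 5 → quotient 2, remainder 2
5 ÷ 2 → quotient 2, remainder 1
2 ÷ 1 → quotient 2, remainder 0

[10; 2, 3, 15, 2, 2, 2]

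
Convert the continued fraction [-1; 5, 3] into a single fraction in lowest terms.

-13/16

Start with 3.
5 + 1/(3/1) = 5 + 1/3 = 16/3
-1 + 1/(16/3) = -1 + 3/16 = -13/16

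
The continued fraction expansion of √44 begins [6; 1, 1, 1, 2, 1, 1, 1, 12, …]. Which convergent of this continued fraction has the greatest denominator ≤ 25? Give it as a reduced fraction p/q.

126/19

List convergents until the denominator exceeds the bound:
a_0 = 6: 6/1  (≤ bound)
a_1 = 1: 7/1  (≤ bound)
a_2 = 1: 13/2  (≤ bound)
a_3 = 1: 20/3  (≤ bound)
a_4 = 2: 53/8  (≤ bound)
a_5 = 1: 73/11  (≤ bound)
a_6 = 1: 126/19  (≤ bound)
a_7 = 1: 199/30  (> 25, stop)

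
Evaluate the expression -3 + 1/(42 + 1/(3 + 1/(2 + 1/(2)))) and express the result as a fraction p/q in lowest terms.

-2140/719

Build up convergents one term at a time:
a_0 = -3: -3/1
a_1 = 42: -125/42
a_2 = 3: -378/127
a_3 = 2: -881/296
a_4 = 2: -2140/719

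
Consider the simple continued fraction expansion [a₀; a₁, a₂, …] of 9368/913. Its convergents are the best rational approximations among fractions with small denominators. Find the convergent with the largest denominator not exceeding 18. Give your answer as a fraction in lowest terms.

41/4

a_0 = 10: 10/1  (≤ bound)
a_1 = 3: 31/3  (≤ bound)
a_2 = 1: 41/4  (≤ bound)
a_3 = 5: 236/23  (> 18, stop)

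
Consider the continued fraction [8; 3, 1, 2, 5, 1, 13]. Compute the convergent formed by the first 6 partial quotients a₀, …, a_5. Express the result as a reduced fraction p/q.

579/70

a_0 = 8: 8/1
a_1 = 3: 25/3
a_2 = 1: 33/4
a_3 = 2: 91/11
a_4 = 5: 488/59
a_5 = 1: 579/70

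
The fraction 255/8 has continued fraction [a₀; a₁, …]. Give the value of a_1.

255 = 31·8 + 7, so a_0 = 31
8 = 1·7 + 1, so a_1 = 1

1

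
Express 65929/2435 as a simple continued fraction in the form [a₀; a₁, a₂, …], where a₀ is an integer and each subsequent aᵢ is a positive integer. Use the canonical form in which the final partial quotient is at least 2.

65929 = 27·2435 + 184, so a_0 = 27
2435 = 13·184 + 43, so a_1 = 13
184 = 4·43 + 12, so a_2 = 4
43 = 3·12 + 7, so a_3 = 3
12 = 1·7 + 5, so a_4 = 1
7 = 1·5 + 2, so a_5 = 1
5 = 2·2 + 1, so a_6 = 2
2 = 2·1 + 0, so a_7 = 2

[27; 13, 4, 3, 1, 1, 2, 2]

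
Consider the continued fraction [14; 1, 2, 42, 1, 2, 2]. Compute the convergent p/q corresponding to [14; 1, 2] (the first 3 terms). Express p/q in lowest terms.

Start with 2.
1 + 1/(2/1) = 1 + 1/2 = 3/2
14 + 1/(3/2) = 14 + 2/3 = 44/3

44/3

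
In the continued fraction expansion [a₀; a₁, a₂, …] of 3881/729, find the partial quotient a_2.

11

3881 = 5·729 + 236, so a_0 = 5
729 = 3·236 + 21, so a_1 = 3
236 = 11·21 + 5, so a_2 = 11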